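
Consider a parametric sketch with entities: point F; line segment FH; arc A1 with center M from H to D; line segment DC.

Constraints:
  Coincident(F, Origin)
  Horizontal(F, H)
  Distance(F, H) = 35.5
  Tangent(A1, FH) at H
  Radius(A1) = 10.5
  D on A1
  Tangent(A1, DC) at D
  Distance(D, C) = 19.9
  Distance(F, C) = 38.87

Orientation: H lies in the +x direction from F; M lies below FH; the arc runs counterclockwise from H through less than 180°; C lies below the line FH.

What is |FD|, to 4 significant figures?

27.02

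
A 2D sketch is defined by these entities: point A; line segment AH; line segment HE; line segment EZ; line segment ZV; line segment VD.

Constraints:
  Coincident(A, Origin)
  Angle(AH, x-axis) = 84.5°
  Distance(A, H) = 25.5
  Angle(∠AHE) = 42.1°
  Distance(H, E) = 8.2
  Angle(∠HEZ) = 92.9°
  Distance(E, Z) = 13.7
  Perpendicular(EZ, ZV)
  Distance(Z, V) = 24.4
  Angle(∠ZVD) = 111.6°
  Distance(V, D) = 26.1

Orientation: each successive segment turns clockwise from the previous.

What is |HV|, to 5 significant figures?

21.494

A is at the origin; AH runs at 84.5° with length 25.5, so H = (2.4441, 25.383). ∠AHE = 42.1° gives HE at -53.400° from the x-axis; with |HE| = 8.2, E = (7.3331, 18.799). ∠HEZ = 92.9° gives EZ at -140.50° from the x-axis; with |EZ| = 13.7, Z = (-3.2381, 10.085). EZ ⟂ ZV, so ZV runs at 129.50°; with |ZV| = 24.4, V = (-18.758, 28.913). Then |HV| = |V − H| = 21.494.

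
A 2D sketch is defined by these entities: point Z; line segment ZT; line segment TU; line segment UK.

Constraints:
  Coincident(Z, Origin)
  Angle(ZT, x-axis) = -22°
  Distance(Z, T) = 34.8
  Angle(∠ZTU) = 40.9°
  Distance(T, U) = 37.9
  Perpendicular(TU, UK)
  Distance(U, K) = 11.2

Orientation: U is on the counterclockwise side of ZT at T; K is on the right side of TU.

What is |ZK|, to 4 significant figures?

35.91

Z is at the origin; ZT runs at -22.0° with length 34.8, so T = 34.8·(cos -22.0°, sin -22.0°) = (32.27, -13.04). ∠ZTU = 40.9°, so TU runs at -22.0° + (180° − 40.9°) = 117.1° from the x-axis; with |TU| = 37.9, U = T + 37.9·(cos 117.1°, sin 117.1°) = (15.00, 20.70). TU is perpendicular to UK; with |UK| = 11.2 on the right of TU, K = U + 11.2·(0.8902, 0.4555) = (24.97, 25.80). Then |ZK| = |K − Z| = 35.91.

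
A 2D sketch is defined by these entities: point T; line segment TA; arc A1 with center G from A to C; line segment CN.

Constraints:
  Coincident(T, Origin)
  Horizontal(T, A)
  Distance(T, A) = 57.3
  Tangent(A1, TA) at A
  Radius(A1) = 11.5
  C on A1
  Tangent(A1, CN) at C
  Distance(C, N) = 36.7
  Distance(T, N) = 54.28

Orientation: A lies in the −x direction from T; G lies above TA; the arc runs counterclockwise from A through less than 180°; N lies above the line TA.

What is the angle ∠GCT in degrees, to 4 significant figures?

169.7°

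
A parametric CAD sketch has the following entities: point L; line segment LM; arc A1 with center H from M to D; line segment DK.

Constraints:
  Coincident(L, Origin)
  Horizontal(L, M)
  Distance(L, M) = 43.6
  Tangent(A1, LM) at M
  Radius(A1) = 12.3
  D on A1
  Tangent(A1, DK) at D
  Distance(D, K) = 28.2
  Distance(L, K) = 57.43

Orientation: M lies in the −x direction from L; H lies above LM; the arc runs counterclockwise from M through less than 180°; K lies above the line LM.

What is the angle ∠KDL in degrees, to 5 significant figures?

129.72°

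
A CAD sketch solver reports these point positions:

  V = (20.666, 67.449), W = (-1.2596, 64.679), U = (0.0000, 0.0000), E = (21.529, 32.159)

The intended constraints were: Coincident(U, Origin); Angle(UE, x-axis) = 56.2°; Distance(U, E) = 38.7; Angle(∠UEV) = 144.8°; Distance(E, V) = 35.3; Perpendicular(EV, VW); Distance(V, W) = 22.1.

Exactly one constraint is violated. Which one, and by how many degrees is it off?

Perpendicular(EV, VW) — off by 5.80°.

U = (0.00, 0.00) ✓; UE at 56.20° ✓; |UE| = 38.70 ✓; ∠UEV = 144.8° ✓; |EV| = 35.30 ✓; ∠(EV, VW) = 95.80° ✗; |VW| = 22.10 ✓.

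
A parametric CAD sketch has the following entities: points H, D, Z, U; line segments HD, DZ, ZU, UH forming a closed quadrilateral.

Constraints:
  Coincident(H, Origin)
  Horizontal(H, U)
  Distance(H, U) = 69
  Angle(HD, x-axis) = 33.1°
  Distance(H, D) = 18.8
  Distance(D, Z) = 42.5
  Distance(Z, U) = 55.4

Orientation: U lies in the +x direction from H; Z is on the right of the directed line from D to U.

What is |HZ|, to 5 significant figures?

39.293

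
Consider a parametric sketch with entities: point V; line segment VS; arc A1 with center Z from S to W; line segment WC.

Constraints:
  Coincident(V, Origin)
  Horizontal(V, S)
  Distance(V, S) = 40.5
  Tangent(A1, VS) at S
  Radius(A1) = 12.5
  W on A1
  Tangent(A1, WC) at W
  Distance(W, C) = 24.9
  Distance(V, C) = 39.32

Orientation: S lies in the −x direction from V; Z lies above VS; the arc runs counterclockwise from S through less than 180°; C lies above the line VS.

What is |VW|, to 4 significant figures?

29.89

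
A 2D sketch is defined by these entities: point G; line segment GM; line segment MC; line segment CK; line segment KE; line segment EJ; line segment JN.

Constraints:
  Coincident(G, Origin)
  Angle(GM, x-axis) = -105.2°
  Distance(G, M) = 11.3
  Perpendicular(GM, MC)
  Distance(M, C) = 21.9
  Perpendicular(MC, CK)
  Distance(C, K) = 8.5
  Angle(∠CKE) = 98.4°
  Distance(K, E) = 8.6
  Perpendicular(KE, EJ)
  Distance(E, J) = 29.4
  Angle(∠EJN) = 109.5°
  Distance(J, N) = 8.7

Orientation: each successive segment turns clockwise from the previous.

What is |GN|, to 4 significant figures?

38.55

KE ⟂ EJ, so EJ runs at -96.80°; with |EJ| = 29.4, J = (-16.81, -27.17). ∠EJN = 109.5° gives JN at -167.3° from the x-axis; with |JN| = 8.7, N = (-25.30, -29.08). Then |GN| = |N − G| = 38.55.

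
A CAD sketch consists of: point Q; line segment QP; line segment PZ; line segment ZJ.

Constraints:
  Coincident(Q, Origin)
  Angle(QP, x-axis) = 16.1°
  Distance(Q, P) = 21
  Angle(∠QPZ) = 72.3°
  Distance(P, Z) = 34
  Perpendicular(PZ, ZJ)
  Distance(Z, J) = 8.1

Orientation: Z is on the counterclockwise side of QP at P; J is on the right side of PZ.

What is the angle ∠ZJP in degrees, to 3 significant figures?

76.6°

Q is at the origin; QP runs at 16.1° with length 21.0, so P = 21.0·(cos 16.1°, sin 16.1°) = (20.2, 5.82). ∠QPZ = 72.3°, so PZ runs at 16.1° + (180° − 72.3°) = 124° from the x-axis; with |PZ| = 34.0, Z = P + 34.0·(cos 124°, sin 124°) = (1.26, 34.1). PZ is perpendicular to ZJ; with |ZJ| = 8.1 on the right of PZ, J = Z + 8.1·(0.831, 0.556) = (7.99, 38.6). Then cos ∠ZJP = JZ·JP / (|JZ||JP|), giving 76.6°.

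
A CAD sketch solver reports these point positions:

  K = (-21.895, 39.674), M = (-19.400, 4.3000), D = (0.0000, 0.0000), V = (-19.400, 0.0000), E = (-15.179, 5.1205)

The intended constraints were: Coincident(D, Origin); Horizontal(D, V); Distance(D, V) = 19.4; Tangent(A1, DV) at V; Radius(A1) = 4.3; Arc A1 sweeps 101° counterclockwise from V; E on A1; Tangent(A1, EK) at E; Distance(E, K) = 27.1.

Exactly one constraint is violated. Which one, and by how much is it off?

Distance(E, K) = 27.1 — off by 8.10.

D = (0.00, 0.00) ✓; D.y = 0.00, V.y = 0.00 ✓; |DV| = 19.40 ✓; ∠(MV, VD) = 90.00° ✓; |MV| = 4.300 ✓; bearing(M→E) − bearing(M→V) = 101.0° ✓; |ME| = 4.300 ✓; ∠(ME, EK) = 90.00° ✓; |EK| = 35.20 ✗.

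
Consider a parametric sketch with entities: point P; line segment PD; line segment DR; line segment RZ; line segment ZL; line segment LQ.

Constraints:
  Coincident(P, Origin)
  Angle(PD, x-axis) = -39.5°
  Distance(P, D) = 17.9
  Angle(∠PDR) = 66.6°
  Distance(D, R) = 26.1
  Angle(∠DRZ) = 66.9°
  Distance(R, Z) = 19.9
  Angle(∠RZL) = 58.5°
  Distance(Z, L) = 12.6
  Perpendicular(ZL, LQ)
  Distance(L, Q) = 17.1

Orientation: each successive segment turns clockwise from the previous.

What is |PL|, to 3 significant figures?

9.25

P is at the origin; PD runs at -39.5° with length 17.9, so D = (13.8, -11.4). ∠PDR = 66.6° gives DR at -153° from the x-axis; with |DR| = 26.1, R = (-9.42, -23.3). ∠DRZ = 66.9° gives RZ at 94.0° from the x-axis; with |RZ| = 19.9, Z = (-10.8, -3.42). ∠RZL = 58.5° gives ZL at -27.5° from the x-axis; with |ZL| = 12.6, L = (0.366, -9.24). Then |PL| = |L − P| = 9.25.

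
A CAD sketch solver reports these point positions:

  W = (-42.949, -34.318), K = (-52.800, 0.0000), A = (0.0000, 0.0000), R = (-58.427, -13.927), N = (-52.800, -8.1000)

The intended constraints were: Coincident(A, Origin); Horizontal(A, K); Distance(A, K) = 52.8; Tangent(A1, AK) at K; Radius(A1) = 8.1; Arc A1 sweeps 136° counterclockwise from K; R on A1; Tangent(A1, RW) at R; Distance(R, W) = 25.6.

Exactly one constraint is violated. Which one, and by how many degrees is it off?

Tangent(A1, RW) at R — off by 8.80°.

A = (0.00, 0.00) ✓; A.y = 0.00, K.y = 0.00 ✓; |AK| = 52.80 ✓; ∠(NK, KA) = 90.00° ✓; |NK| = 8.100 ✓; bearing(N→R) − bearing(N→K) = 136.0° ✓; |NR| = 8.100 ✓; ∠(NR, RW) = 98.80° ✗; |RW| = 25.60 ✓.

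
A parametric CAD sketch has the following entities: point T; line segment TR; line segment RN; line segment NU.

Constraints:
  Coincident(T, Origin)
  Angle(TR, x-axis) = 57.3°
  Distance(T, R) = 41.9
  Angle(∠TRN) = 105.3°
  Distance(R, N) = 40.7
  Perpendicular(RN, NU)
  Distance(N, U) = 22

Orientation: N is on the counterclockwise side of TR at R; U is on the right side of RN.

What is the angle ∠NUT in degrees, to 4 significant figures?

39.67°

∠TRN = 105.3°, so RN runs at 57.3° + (180° − 105.3°) = 132.0° from the x-axis; with |RN| = 40.7, N = R + 40.7·(cos 132.0°, sin 132.0°) = (-4.598, 65.51). RN ⟂ NU; with |NU| = 22.0 on the right of RN, U = N + 22.0·(0.7431, 0.6691) = (11.75, 80.23). Then cos ∠NUT = UN·UT / (|UN||UT|), giving 39.67°.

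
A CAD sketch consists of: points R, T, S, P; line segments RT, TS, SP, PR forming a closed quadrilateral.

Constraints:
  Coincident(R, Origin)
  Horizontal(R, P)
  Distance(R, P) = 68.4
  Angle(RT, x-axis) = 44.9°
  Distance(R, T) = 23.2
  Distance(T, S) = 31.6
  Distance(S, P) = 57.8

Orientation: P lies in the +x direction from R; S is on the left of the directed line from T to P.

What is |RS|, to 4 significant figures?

54.20

Checks: |TS| = 31.60 ✓; |SP| = 57.80 ✓.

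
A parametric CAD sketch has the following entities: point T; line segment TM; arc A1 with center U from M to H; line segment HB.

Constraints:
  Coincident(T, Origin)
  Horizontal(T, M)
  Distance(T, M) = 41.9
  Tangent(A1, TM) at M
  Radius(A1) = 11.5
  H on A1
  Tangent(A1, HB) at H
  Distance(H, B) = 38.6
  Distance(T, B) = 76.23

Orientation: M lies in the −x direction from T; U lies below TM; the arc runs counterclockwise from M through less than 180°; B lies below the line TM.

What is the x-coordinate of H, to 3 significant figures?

-53.3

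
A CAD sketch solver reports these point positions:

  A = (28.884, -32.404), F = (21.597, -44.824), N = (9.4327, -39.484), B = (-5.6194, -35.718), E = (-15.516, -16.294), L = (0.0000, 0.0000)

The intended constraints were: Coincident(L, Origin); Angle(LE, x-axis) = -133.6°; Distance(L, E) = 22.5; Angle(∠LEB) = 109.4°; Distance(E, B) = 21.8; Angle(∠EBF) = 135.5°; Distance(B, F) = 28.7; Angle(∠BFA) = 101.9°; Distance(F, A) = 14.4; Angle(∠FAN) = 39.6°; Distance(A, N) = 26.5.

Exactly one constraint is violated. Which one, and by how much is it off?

Distance(A, N) = 26.5 — off by 5.80.

L = (0.00, 0.00) ✓; LE at -133.6° ✓; |LE| = 22.50 ✓; ∠LEB = 109.4° ✓; |EB| = 21.80 ✓; ∠EBF = 135.5° ✓; |BF| = 28.70 ✓; ∠BFA = 101.9° ✓; |FA| = 14.40 ✓; ∠FAN = 39.60° ✓; |AN| = 20.70 ✗.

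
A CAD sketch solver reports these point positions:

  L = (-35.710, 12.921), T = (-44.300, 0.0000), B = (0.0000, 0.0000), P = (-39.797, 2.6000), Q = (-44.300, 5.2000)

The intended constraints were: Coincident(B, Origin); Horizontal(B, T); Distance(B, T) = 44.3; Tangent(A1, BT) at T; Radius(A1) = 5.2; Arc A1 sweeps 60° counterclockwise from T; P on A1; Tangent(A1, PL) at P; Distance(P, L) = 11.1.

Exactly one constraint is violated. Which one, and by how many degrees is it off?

Tangent(A1, PL) at P — off by 8.40°.

B = (0.00, 0.00) ✓; B.y = 0.00, T.y = 0.00 ✓; |BT| = 44.30 ✓; ∠(QT, TB) = 90.00° ✓; |QT| = 5.200 ✓; bearing(Q→P) − bearing(Q→T) = 60.00° ✓; |QP| = 5.200 ✓; ∠(QP, PL) = 81.60° ✗; |PL| = 11.10 ✓.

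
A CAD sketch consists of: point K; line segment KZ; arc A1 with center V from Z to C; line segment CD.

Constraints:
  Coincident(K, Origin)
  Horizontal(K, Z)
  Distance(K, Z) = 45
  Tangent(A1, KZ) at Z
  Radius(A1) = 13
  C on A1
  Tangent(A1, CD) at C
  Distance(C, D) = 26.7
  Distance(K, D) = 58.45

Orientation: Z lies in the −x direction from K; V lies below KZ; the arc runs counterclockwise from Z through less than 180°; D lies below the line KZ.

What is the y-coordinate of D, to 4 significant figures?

-42.32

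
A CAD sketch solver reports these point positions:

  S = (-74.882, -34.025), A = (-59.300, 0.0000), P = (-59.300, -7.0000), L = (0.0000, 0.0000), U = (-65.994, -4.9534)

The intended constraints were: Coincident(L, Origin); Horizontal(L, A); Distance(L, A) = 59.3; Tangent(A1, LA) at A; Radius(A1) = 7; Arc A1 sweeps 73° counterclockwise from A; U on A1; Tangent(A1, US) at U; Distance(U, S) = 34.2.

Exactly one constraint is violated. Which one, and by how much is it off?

Distance(U, S) = 34.2 — off by 3.80.

L = (0.00, 0.00) ✓; L.y = 0.00, A.y = 0.00 ✓; |LA| = 59.30 ✓; ∠(PA, AL) = 90.00° ✓; |PA| = 7.000 ✓; bearing(P→U) − bearing(P→A) = 73.00° ✓; |PU| = 7.000 ✓; ∠(PU, US) = 90.00° ✓; |US| = 30.40 ✗.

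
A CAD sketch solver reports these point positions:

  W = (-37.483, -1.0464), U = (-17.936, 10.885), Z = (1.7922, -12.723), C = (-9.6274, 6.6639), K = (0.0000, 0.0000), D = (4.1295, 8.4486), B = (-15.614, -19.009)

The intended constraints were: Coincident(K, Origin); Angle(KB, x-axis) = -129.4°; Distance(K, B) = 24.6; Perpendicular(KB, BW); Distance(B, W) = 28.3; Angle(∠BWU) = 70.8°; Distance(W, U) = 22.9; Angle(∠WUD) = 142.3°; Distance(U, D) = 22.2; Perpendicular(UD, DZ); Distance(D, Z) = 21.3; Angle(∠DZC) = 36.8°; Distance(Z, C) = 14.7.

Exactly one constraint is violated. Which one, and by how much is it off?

Distance(Z, C) = 14.7 — off by 7.80.

K = (0.00, 0.00) ✓; KB at -129.4° ✓; |KB| = 24.60 ✓; ∠(KB, BW) = 90.00° ✓; |BW| = 28.30 ✓; ∠BWU = 70.80° ✓; |WU| = 22.90 ✓; ∠WUD = 142.3° ✓; |UD| = 22.20 ✓; ∠(UD, DZ) = 90.00° ✓; |DZ| = 21.30 ✓; ∠DZC = 36.80° ✓; |ZC| = 22.50 ✗.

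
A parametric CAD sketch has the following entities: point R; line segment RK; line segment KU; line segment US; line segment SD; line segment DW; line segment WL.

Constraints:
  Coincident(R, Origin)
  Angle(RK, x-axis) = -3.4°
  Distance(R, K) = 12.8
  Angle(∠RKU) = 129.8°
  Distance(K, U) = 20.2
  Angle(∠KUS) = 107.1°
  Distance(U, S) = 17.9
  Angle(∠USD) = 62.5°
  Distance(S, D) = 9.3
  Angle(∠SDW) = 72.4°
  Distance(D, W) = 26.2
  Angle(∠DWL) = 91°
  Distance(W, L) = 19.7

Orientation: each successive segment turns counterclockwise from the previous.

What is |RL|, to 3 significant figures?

55.0

∠SDW = 72.4° gives DW at -15.2° from the x-axis; with |DW| = 26.2, W = (38.0, 14.8). ∠DWL = 91.0° gives WL at 73.8° from the x-axis; with |WL| = 19.7, L = (43.5, 33.7). Then |RL| = |L − R| = 55.0.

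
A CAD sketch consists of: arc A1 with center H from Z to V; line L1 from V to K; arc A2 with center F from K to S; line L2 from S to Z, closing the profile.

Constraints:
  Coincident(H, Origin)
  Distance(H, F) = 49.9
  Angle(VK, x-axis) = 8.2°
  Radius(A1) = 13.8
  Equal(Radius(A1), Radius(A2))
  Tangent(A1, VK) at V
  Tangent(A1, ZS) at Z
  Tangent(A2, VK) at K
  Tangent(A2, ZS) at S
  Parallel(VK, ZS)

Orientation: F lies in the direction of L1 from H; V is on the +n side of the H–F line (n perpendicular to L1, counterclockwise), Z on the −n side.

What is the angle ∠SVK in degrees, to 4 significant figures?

28.95°

The slot axis is L1's direction at 8.2°, so u = (cos 8.2°, sin 8.2°) = (0.9898, 0.1426) and n = (−sin 8.2°, cos 8.2°) = (-0.1426, 0.9898). H is at the origin and F lies 49.9 along u from H, so F = 49.9·u = (49.39, 7.117). Tangency of A1 to both parallel lines with radius 13.8 puts V and Z at H ± 13.8·n: V = (-1.968, 13.66), Z = (1.968, -13.66). Equal radii place K and S the same way about F: K = F + 13.8·n = (47.42, 20.78), S = F − 13.8·n = (51.36, -6.542). Then cos ∠SVK = VS·VK / (|VS||VK|), giving 28.95°.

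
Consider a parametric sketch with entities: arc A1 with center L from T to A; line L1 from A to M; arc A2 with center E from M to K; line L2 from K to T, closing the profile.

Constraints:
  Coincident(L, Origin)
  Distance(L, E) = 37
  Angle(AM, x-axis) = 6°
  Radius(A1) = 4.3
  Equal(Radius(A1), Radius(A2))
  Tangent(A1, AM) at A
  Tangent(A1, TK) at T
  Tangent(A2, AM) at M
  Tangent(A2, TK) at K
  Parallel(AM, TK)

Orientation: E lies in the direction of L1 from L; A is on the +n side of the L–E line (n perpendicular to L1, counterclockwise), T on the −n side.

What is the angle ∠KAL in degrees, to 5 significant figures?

76.915°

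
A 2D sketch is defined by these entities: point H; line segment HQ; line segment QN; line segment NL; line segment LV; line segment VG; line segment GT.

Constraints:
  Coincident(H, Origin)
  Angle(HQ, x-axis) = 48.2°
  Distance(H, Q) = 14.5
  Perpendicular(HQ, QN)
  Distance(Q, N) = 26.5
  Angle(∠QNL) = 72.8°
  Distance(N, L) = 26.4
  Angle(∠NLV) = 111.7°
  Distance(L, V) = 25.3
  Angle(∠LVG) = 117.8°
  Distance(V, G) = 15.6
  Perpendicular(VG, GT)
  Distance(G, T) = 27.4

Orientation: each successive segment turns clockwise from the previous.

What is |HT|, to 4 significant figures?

17.25

∠LVG = 117.8° gives VG at 80.50° from the x-axis; with |VG| = 15.6, G = (-10.76, 10.27). VG is perpendicular to GT, so GT runs at -9.500°; with |GT| = 27.4, T = (16.26, 5.745). Then |HT| = |T − H| = 17.25.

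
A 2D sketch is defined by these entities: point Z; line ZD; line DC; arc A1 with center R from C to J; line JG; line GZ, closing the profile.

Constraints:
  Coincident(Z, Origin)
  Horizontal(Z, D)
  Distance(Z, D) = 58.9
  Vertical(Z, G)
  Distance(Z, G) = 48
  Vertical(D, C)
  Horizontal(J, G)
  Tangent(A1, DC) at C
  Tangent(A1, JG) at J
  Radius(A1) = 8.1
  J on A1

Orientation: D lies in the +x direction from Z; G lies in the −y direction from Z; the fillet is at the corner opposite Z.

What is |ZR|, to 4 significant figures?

64.60

Z is at the origin; ZD is horizontal with |ZD| = 58.9 and D on the +x side, so D = (58.90, 0.000). ZG is vertical with |ZG| = 48.0 and G on the −y side, so G = (0.000, -48.00). The virtual corner opposite Z is at (58.90, -48.00). A1 meets DC tangentially, so RC is at right angles to DC and tangency of A1 to JG means the radius RJ is perpendicular to JG, with radius 8.1, so the center R sits 8.1 in from both sides at R = (50.80, -39.90). Then |ZR| = |R − Z| = 64.60.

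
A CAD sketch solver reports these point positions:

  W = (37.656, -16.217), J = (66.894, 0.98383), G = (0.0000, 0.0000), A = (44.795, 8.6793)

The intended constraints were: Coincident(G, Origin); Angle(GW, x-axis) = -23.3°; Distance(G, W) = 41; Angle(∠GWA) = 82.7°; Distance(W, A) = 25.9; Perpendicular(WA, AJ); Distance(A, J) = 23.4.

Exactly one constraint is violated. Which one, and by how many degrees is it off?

Perpendicular(WA, AJ) — off by 3.20°.

G = (0.00, 0.00) ✓; GW at -23.30° ✓; |GW| = 41.00 ✓; ∠GWA = 82.70° ✓; |WA| = 25.90 ✓; ∠(WA, AJ) = 93.20° ✗; |AJ| = 23.40 ✓.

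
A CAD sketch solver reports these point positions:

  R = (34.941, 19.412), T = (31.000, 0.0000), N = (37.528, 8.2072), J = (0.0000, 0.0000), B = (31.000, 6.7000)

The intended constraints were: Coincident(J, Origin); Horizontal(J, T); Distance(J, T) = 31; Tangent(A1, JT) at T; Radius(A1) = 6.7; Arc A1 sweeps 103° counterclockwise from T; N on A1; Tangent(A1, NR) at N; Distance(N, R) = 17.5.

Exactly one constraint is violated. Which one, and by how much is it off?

Distance(N, R) = 17.5 — off by 6.00.

J = (0.00, 0.00) ✓; J.y = 0.00, T.y = 0.00 ✓; |JT| = 31.00 ✓; ∠(BT, TJ) = 90.00° ✓; |BT| = 6.700 ✓; bearing(B→N) − bearing(B→T) = 103.0° ✓; |BN| = 6.700 ✓; ∠(BN, NR) = 90.00° ✓; |NR| = 11.50 ✗.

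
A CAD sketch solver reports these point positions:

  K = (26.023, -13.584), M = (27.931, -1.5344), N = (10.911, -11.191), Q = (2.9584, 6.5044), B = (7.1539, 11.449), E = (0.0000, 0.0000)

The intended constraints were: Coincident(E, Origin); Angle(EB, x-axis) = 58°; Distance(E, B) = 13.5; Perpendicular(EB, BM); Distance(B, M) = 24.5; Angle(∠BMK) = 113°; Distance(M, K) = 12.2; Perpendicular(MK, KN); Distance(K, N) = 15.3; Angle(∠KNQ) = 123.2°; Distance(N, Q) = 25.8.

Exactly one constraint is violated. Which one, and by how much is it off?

Distance(N, Q) = 25.8 — off by 6.40.

E = (0.00, 0.00) ✓; EB at 58.00° ✓; |EB| = 13.50 ✓; ∠(EB, BM) = 90.00° ✓; |BM| = 24.50 ✓; ∠BMK = 113.0° ✓; |MK| = 12.20 ✓; ∠(MK, KN) = 90.00° ✓; |KN| = 15.30 ✓; ∠KNQ = 123.2° ✓; |NQ| = 19.40 ✗.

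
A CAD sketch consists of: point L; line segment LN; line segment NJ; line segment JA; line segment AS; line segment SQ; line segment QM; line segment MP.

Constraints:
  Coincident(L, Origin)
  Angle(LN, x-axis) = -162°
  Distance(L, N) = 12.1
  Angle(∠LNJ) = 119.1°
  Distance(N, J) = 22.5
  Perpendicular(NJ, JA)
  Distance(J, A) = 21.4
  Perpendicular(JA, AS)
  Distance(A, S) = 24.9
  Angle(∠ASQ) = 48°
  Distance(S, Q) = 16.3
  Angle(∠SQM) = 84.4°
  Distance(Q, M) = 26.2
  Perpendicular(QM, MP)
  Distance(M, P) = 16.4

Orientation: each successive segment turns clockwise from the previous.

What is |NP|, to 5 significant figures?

42.110

L is at the origin; LN runs at -162.0° with length 12.1, so N = (-11.508, -3.7391). ∠LNJ = 119.1° gives NJ at 137.10° from the x-axis; with |NJ| = 22.5, J = (-27.990, 11.577). The perpendicularity gives JA at right angles to NJ, so JA runs at 47.100°; with |JA| = 21.4, A = (-13.423, 27.254). JA is perpendicular to AS, so AS runs at -42.900°; with |AS| = 24.9, S = (4.8177, 10.304). ∠ASQ = 48.0° gives SQ at -174.90° from the x-axis; with |SQ| = 16.3, Q = (-11.418, 8.8546). ∠SQM = 84.4° gives QM at 89.500° from the x-axis; with |QM| = 26.2, M = (-11.189, 35.054). QM is perpendicular to MP, so MP runs at -0.50000°; with |MP| = 16.4, P = (5.2103, 34.910). Then |NP| = |P − N| = 42.110.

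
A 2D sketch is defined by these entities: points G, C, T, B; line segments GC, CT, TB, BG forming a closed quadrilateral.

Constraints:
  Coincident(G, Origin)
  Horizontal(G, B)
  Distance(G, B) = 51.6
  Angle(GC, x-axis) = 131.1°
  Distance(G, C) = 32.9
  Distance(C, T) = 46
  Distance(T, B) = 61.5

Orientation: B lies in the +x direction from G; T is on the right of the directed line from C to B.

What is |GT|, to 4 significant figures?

20.05

G is at the origin; GB is horizontal with |GB| = 51.6 and B in +x, so B = (51.6, 0). GC runs at 131.1° with |GC| = 32.9, so C = (-21.63, 24.79). T is determined by |CT| = 46.0 and |TB| = 61.5 together: it lies at the intersection of circle(C, 46.0) and circle(B, 61.5). With |CB| = 77.31, the foot of the radical line on CB is 27.88 from C and the perpendicular offset is √(46.0² − 27.88²) = 36.59. Taking the right-of-CB solution: T = (-6.955, -18.80).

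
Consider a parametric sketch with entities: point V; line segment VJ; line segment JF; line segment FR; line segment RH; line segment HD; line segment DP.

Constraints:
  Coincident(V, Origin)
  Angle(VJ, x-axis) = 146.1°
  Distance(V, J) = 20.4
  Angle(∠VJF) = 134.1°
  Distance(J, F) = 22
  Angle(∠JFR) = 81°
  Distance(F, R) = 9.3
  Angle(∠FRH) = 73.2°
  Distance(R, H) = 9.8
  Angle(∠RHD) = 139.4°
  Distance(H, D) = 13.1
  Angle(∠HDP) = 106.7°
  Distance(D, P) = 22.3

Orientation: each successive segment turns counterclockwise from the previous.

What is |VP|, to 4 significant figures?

52.22

∠RHD = 139.4° gives HD at 78.40° from the x-axis; with |HD| = 13.1, D = (-24.74, 16.96). ∠HDP = 106.7° gives DP at 151.7° from the x-axis; with |DP| = 22.3, P = (-44.38, 27.53). Then |VP| = |P − V| = 52.22.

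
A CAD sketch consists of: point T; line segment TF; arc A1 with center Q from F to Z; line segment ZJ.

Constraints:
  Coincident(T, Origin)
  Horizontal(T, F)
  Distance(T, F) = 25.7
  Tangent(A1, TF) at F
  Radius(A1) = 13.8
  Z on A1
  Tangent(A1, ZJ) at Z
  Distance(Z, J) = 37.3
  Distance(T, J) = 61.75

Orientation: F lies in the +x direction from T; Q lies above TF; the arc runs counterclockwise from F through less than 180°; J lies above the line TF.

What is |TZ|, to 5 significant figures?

42.597

Checks: |QZ| = 13.80 ✓; ∠(QZ, ZJ) = 90.00° ✓; |ZJ| = 37.30 ✓; |TJ| = 61.75 ✓.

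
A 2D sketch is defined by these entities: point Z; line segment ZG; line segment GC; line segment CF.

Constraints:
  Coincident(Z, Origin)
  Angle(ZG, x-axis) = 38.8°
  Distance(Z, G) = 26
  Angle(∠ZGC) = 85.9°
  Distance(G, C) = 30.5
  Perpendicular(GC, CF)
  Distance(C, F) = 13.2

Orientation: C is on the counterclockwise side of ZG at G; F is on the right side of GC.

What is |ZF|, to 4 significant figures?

48.49

∠ZGC = 85.9°, so GC runs at 38.8° + (180° − 85.9°) = 132.9° from the x-axis; with |GC| = 30.5, C = G + 30.5·(cos 132.9°, sin 132.9°) = (-0.4992, 38.63). The perpendicularity gives CF at right angles to GC; with |CF| = 13.2 on the right of GC, F = C + 13.2·(0.7325, 0.6807) = (9.170, 47.62). Then |ZF| = |F − Z| = 48.49.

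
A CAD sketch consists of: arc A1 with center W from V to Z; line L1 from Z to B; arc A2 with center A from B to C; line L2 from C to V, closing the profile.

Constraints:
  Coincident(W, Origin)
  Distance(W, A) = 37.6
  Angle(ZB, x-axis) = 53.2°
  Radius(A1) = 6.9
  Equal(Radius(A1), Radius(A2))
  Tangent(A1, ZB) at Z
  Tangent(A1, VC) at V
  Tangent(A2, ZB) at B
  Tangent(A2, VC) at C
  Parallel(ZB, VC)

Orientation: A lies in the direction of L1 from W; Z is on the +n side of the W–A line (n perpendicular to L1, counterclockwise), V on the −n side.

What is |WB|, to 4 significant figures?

38.23

The slot axis is L1's direction at 53.2°, so u = (cos 53.2°, sin 53.2°) = (0.5990, 0.8007) and n = (−sin 53.2°, cos 53.2°) = (-0.8007, 0.5990). W is at the origin and A lies 37.6 along u from W, so A = 37.6·u = (22.52, 30.11). Tangency of A1 to both parallel lines with radius 6.9 puts Z and V at W ± 6.9·n: Z = (-5.525, 4.133), V = (5.525, -4.133). Equal radii place B and C the same way about A: B = A + 6.9·n = (17.00, 34.24), C = A − 6.9·n = (28.05, 25.97). Then |WB| = |B − W| = 38.23.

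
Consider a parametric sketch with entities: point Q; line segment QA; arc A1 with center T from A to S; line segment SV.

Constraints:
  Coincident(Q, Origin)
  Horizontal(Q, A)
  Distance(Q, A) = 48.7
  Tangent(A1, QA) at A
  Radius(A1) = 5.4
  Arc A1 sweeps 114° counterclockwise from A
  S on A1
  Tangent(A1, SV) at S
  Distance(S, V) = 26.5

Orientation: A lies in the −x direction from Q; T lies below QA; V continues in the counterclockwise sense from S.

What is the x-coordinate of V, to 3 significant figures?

-42.9

Q is at the origin; Q and A share the same y with |QA| = 48.7 and A on the −x side, so A = (-48.7, 0.00). A1 meets QA tangentially, so TA is at right angles to QA, so T = A + (0, -5.4) = (-48.7, -5.40). On A1, A sits at bearing 90° from T; a 114° counterclockwise sweep puts S at bearing 204°, so S = T + 5.4·(cos 204°, sin 204°) = (-53.6, -7.60). The tangent condition forces TS to be normal to SV, so SV runs along (−sin 204°, cos 204°); with |SV| = 26.5, V = (-42.9, -31.8). So V.x = -42.9.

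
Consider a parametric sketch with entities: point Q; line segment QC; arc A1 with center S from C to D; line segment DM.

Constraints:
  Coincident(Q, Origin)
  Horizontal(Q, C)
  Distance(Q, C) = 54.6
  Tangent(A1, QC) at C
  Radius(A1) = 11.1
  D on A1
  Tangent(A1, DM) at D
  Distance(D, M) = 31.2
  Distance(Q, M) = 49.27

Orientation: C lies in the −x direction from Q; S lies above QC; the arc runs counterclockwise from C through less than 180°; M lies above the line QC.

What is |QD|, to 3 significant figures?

44.8

Checks: |QC| = 54.60 ✓; |SD| = 11.10 ✓; ∠(SD, DM) = 90.00° ✓; |DM| = 31.20 ✓; |QM| = 49.27 ✓.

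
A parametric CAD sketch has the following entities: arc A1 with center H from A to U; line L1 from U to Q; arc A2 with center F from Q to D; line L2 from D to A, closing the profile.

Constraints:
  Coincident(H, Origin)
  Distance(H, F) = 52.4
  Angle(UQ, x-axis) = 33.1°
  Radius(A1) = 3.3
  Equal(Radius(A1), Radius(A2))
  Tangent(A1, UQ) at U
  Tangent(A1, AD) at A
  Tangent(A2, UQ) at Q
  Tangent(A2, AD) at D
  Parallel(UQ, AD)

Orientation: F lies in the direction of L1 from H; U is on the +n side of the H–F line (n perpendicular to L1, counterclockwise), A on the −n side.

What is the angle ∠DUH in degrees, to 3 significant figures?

82.8°

The slot axis is L1's direction at 33.1°, so u = (cos 33.1°, sin 33.1°) = (0.838, 0.546) and n = (−sin 33.1°, cos 33.1°) = (-0.546, 0.838). H is at the origin and F lies 52.4 along u from H, so F = 52.4·u = (43.9, 28.6). Tangency of A1 to both parallel lines with radius 3.3 puts U and A at H ± 3.3·n: U = (-1.80, 2.76), A = (1.80, -2.76). Equal radii place Q and D the same way about F: Q = F + 3.3·n = (42.1, 31.4), D = F − 3.3·n = (45.7, 25.9). Then cos ∠DUH = UD·UH / (|UD||UH|), giving 82.8°.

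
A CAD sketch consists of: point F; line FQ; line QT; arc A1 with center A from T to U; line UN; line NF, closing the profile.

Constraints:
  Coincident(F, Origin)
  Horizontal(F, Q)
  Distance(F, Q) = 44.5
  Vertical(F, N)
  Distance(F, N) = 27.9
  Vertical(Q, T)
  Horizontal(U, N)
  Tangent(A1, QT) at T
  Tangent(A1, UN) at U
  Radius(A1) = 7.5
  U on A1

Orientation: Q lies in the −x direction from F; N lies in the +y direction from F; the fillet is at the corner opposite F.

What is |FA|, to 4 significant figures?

42.25

F is at the origin; F and Q share the same y with |FQ| = 44.5 and Q on the −x side, so Q = (-44.50, 0.000). F and N share the same x with |FN| = 27.9 and N on the +y side, so N = (0.000, 27.90). The virtual corner opposite F is at (-44.50, 27.90). Since A1 is tangent to QT there, AT ⟂ QT and since A1 is tangent to UN there, AU ⟂ UN, with radius 7.5, so the center A sits 7.5 in from both sides at A = (-37.00, 20.40). Then |FA| = |A − F| = 42.25.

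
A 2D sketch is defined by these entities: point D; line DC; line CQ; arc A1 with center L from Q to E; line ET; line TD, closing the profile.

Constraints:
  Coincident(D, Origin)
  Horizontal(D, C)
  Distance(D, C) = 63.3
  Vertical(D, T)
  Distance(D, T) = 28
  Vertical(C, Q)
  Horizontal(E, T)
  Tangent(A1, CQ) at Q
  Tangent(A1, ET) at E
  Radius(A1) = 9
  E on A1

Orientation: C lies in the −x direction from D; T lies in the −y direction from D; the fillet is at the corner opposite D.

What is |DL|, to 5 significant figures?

57.528

D and T share the same x with |DT| = 28.0 and T on the −y side, so T = (0.0000, -28.000). The virtual corner opposite D is at (-63.300, -28.000). Since A1 is tangent to CQ there, LQ ⟂ CQ and A1 meets ET tangentially, so LE is at right angles to ET, with radius 9.0, so the center L sits 9.0 in from both sides at L = (-54.300, -19.000). Then |DL| = |L − D| = 57.528.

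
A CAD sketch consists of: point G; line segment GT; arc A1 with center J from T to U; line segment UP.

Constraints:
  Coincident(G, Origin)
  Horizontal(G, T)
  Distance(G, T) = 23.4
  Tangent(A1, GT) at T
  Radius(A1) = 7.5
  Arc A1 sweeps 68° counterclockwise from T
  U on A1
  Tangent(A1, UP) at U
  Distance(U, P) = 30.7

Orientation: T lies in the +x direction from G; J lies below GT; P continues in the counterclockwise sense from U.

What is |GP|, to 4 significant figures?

33.52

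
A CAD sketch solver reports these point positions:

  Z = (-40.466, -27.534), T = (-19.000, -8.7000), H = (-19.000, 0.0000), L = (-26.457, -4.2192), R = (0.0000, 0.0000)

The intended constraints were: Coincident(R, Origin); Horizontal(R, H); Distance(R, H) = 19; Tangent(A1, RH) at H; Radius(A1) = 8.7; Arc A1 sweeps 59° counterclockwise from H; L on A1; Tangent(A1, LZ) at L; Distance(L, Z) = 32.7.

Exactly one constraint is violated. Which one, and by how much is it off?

Distance(L, Z) = 32.7 — off by 5.50.

R = (0.00, 0.00) ✓; R.y = 0.00, H.y = 0.00 ✓; |RH| = 19.00 ✓; ∠(TH, HR) = 90.00° ✓; |TH| = 8.700 ✓; bearing(T→L) − bearing(T→H) = 59.00° ✓; |TL| = 8.700 ✓; ∠(TL, LZ) = 90.00° ✓; |LZ| = 27.20 ✗.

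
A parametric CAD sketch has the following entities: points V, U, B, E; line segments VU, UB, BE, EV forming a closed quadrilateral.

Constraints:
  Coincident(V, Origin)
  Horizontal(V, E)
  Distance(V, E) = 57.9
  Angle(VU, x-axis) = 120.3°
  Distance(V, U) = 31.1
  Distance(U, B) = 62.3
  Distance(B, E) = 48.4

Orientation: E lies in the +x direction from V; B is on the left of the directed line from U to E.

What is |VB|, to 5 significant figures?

63.484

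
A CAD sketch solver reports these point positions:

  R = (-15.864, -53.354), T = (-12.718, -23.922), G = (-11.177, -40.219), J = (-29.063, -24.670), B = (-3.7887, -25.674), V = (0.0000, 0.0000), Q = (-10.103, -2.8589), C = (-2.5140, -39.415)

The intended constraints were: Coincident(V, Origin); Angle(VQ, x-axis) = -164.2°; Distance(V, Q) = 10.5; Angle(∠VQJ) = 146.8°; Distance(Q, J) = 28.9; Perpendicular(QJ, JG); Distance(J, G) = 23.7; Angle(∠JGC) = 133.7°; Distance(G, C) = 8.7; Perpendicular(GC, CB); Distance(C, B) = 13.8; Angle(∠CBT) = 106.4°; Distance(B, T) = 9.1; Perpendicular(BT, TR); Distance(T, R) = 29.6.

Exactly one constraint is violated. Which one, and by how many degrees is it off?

Perpendicular(BT, TR) — off by 5.00°.

V = (0.00, 0.00) ✓; VQ at -164.2° ✓; |VQ| = 10.50 ✓; ∠VQJ = 146.8° ✓; |QJ| = 28.90 ✓; ∠(QJ, JG) = 90.00° ✓; |JG| = 23.70 ✓; ∠JGC = 133.7° ✓; |GC| = 8.700 ✓; ∠(GC, CB) = 90.00° ✓; |CB| = 13.80 ✓; ∠CBT = 106.4° ✓; |BT| = 9.100 ✓; ∠(BT, TR) = 95.00° ✗; |TR| = 29.60 ✓.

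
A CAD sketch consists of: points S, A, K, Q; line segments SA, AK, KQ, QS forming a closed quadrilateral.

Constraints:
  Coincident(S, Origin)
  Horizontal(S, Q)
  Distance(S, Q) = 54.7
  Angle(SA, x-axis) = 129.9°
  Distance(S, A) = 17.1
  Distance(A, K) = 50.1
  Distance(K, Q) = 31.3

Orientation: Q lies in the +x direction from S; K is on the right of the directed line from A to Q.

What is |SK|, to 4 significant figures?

33.61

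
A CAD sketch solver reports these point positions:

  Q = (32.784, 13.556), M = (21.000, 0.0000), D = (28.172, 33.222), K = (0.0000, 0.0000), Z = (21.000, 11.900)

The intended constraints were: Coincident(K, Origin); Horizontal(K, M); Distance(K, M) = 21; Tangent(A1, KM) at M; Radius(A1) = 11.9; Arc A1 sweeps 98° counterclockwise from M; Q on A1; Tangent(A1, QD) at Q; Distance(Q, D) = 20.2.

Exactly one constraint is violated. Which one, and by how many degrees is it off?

Tangent(A1, QD) at Q — off by 5.20°.

K = (0.00, 0.00) ✓; K.y = 0.00, M.y = 0.00 ✓; |KM| = 21.00 ✓; ∠(ZM, MK) = 90.00° ✓; |ZM| = 11.90 ✓; bearing(Z→Q) − bearing(Z→M) = 98.00° ✓; |ZQ| = 11.90 ✓; ∠(ZQ, QD) = 84.80° ✗; |QD| = 20.20 ✓.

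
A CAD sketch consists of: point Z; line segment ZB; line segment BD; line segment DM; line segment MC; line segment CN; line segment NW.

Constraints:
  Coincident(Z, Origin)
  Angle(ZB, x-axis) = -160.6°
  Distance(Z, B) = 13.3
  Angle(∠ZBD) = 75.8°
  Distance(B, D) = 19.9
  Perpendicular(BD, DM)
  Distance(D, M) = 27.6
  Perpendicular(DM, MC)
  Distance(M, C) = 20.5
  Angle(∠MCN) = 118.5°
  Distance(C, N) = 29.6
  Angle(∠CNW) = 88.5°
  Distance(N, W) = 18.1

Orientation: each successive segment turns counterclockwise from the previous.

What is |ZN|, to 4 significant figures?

21.25

DM ⟂ MC, so MC runs at 123.6°; with |MC| = 20.5, C = (10.11, 11.36). ∠MCN = 118.5° gives CN at -174.9° from the x-axis; with |CN| = 29.6, N = (-19.37, 8.724). Then |ZN| = |N − Z| = 21.25.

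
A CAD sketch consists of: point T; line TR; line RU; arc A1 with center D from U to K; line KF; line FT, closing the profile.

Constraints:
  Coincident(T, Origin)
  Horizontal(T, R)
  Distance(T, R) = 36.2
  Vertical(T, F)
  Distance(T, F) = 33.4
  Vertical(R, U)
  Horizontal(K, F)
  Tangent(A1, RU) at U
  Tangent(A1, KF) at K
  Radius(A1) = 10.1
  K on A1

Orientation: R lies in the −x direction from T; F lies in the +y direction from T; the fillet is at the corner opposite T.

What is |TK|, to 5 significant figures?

42.388

T is at the origin; T and R share the same y with |TR| = 36.2 and R on the −x side, so R = (-36.200, 0.0000). TF is vertical with |TF| = 33.4 and F on the +y side, so F = (0.0000, 33.400). The virtual corner opposite T is at (-36.200, 33.400). Since A1 is tangent to RU there, DU ⟂ RU and since A1 is tangent to KF there, DK ⟂ KF, with radius 10.1, so the center D sits 10.1 in from both sides at D = (-26.100, 23.300). That places the tangent points at U = (-36.200, 23.300) on RU and K = (-26.100, 33.400) on KF. Then |TK| = |K − T| = 42.388.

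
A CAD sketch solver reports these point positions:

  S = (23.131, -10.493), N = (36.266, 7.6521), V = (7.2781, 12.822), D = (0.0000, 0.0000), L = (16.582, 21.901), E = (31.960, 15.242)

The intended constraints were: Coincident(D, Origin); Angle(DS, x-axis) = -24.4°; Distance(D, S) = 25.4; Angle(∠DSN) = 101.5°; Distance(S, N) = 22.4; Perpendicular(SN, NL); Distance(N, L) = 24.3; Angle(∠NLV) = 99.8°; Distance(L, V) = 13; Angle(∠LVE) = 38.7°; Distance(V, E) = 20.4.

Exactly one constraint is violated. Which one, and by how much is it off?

Distance(V, E) = 20.4 — off by 4.40.

D = (0.00, 0.00) ✓; DS at -24.40° ✓; |DS| = 25.40 ✓; ∠DSN = 101.5° ✓; |SN| = 22.40 ✓; ∠(SN, NL) = 90.00° ✓; |NL| = 24.30 ✓; ∠NLV = 99.80° ✓; |LV| = 13.00 ✓; ∠LVE = 38.70° ✓; |VE| = 24.80 ✗.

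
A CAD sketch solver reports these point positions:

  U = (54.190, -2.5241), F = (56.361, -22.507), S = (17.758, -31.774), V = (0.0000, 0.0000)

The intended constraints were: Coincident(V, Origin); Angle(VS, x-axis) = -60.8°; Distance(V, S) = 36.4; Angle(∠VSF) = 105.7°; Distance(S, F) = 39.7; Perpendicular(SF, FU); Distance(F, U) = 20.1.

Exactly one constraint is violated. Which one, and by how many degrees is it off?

Perpendicular(SF, FU) — off by 7.30°.

V = (0.00, 0.00) ✓; VS at -60.80° ✓; |VS| = 36.40 ✓; ∠VSF = 105.7° ✓; |SF| = 39.70 ✓; ∠(SF, FU) = 82.70° ✗; |FU| = 20.10 ✓.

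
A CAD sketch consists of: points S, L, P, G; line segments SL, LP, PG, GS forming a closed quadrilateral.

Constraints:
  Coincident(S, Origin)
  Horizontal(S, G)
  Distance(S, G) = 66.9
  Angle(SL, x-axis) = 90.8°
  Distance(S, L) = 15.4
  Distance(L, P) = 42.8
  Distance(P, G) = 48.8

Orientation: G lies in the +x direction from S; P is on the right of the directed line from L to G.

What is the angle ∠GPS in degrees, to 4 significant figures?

112.5°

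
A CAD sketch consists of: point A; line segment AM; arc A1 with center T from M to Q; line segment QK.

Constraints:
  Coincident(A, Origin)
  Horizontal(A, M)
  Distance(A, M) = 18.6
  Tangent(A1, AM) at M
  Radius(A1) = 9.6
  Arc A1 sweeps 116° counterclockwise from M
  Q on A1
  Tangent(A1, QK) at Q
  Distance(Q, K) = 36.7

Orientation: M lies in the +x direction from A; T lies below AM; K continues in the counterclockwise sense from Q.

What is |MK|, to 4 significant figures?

47.38

A is at the origin; AM is horizontal with |AM| = 18.6 and M on the +x side, so M = (18.60, 0.000). Tangency of A1 to AM means the radius TM is perpendicular to AM, so T = M + (0, -9.6) = (18.60, -9.600). On A1, M sits at bearing 90° from T; a 116° counterclockwise sweep puts Q at bearing 206°, so Q = T + 9.6·(cos 206°, sin 206°) = (9.972, -13.81). A1 meets QK tangentially, so TQ is at right angles to QK, so QK runs along (−sin 206°, cos 206°); with |QK| = 36.7, K = (26.06, -46.79). Then |MK| = |K − M| = 47.38.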